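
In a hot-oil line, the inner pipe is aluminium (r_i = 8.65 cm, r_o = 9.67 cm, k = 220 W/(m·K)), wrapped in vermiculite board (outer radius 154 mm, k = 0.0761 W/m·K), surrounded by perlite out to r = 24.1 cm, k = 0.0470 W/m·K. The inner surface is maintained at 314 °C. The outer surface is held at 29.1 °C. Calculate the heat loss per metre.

Resistance network (inner→outer):
  R'_aluminium = ln(0.0967/0.0865)/(2πk) = 0.1115/(2π·220) = 8.064×10^-5 m·K/W
  R'_vermiculite board = ln(0.154/0.0967)/(2πk) = 0.4653/(2π·0.0761) = 0.9732 m·K/W
  R'_perlite = ln(0.241/0.154)/(2πk) = 0.4478/(2π·0.0470) = 1.517 m·K/W
ΣR = 8.064×10^-5 + 0.9732 + 1.517 = 2.490 m·K/W
Q' = ΔT/ΣR = (314 °C − 29.1 °C)/2.490 = 114 W/m

Q' = 114 W/m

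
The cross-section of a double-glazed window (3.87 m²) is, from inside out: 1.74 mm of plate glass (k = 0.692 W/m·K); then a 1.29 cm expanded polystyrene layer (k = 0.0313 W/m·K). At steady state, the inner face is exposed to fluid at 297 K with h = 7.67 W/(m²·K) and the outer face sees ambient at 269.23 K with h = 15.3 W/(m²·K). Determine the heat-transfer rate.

Resistance network (inner→outer):
  R_conv,in = 1/(hA) = 1/(7.67·3.87) = 0.03369 K/W
  R_plate glass = L/(kA) = 0.00174/(0.692·3.87) = 6.497×10^-4 K/W
  R_expanded polystyrene = L/(kA) = 0.0129/(0.0313·3.87) = 0.1065 K/W
  R_conv,out = 1/(hA) = 1/(15.3·3.87) = 0.01689 K/W
ΣR = 0.03369 + 6.497×10^-4 + 0.1065 + 0.01689 = 0.1577 K/W
Q = ΔT/ΣR = (297 K − 269.23 K)/0.1577 = 176 W

Q = 176 W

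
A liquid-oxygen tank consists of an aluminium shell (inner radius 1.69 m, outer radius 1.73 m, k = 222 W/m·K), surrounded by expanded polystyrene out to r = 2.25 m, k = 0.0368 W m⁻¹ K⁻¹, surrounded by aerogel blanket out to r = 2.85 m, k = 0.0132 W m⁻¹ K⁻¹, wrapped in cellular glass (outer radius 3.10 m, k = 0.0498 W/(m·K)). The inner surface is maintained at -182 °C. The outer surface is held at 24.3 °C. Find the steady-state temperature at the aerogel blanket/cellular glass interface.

Treat each layer as a resistance in series:
  R_aluminium = (1/1.69 − 1/1.73)/(4πk) = 0.01368/(4π·222) = 4.904×10^-6 K/W
  R_expanded polystyrene = (1/1.73 − 1/2.25)/(4πk) = 0.1336/(4π·0.0368) = 0.2889 K/W
  R_aerogel blanket = (1/2.25 − 1/2.85)/(4πk) = 0.09357/(4π·0.0132) = 0.5641 K/W
  R_cellular glass = (1/2.85 − 1/3.10)/(4πk) = 0.02830/(4π·0.0498) = 0.04522 K/W
ΣR = 4.904×10^-6 + 0.2889 + 0.5641 + 0.04522 = 0.8982 K/W
Q = ΔT/ΣR = (-182 °C − 24.3 °C)/0.8982 = -229.7 W
From the inner boundary to the aerogel blanket/cellular glass interface, ΣR_partial = 0.8530 K/W.
T_interface = T_in − Q·ΣR_partial = -182 °C − (-229.7)(0.8530) = 13.9 °C

T = 13.9 °C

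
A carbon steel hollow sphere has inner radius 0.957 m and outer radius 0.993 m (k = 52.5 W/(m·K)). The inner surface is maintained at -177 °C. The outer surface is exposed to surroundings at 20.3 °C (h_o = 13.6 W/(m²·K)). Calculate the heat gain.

Treat each layer as a resistance in series:
  R_carbon steel = (1/0.957 − 1/0.993)/(4πk) = 0.03788/(4π·52.5) = 5.742×10^-5 K/W
  R_conv,out = 1/(4πr²h) = 1/(4π·0.993²·13.6) = 0.005934 K/W
ΣR = 5.742×10^-5 + 0.005934 = 0.005991 K/W
Q = ΔT/ΣR = (-177 °C − 20.3 °C)/0.005991 = -32900 W
(Negative Q ⇒ heat flows inward; heat gain = 32900 W.)

Q = 32900 W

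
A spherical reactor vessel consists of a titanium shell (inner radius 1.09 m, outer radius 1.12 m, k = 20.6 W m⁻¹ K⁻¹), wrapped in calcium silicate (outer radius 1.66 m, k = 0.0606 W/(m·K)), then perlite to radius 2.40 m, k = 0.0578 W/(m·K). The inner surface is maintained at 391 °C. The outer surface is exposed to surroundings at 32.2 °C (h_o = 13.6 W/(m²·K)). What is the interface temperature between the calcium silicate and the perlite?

Treat each layer as a resistance in series:
  R_titanium = (1/1.09 − 1/1.12)/(4πk) = 0.02457/(4π·20.6) = 9.493×10^-5 K/W
  R_calcium silicate = (1/1.12 − 1/1.66)/(4πk) = 0.2904/(4π·0.0606) = 0.3814 K/W
  R_perlite = (1/1.66 − 1/2.40)/(4πk) = 0.1857/(4π·0.0578) = 0.2557 K/W
  R_conv,out = 1/(4πr²h) = 1/(4π·2.40²·13.6) = 0.001016 K/W
ΣR = 9.493×10^-5 + 0.3814 + 0.2557 + 0.001016 = 0.6382 K/W
Q = ΔT/ΣR = (391 °C − 32.2 °C)/0.6382 = 562.2 W
From the inner boundary to the calcium silicate/perlite interface, ΣR_partial = 0.3815 K/W.
T_interface = T_in − Q·ΣR_partial = 391 °C − (562.2)(0.3815) = 177 °C

T = 177 °C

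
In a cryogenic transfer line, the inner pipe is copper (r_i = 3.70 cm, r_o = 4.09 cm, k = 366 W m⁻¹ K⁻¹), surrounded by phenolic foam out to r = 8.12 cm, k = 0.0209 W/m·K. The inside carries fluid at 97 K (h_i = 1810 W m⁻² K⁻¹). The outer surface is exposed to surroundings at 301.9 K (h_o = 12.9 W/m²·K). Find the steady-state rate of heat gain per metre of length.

Q' = 38.1 W/m

Series thermal resistances, inner to outer:
  R'_conv,in = 1/(2πr h) = 1/(2π·0.0370·1810) = 0.002377 m·K/W
  R'_copper = ln(0.0409/0.0370)/(2πk) = 0.1002/(2π·366) = 4.358×10^-5 m·K/W
  R'_phenolic foam = ln(0.0812/0.0409)/(2πk) = 0.6858/(2π·0.0209) = 5.222 m·K/W
  R'_conv,out = 1/(2πr h) = 1/(2π·0.0812·12.9) = 0.1519 m·K/W
ΣR = 0.002377 + 4.358×10^-5 + 5.222 + 0.1519 = 5.376 m·K/W
Q' = ΔT/ΣR = (97 K − 301.9 K)/5.376 = -38.1 W/m
(Negative Q' ⇒ heat flows inward; heat gain = 38.1 W/m.)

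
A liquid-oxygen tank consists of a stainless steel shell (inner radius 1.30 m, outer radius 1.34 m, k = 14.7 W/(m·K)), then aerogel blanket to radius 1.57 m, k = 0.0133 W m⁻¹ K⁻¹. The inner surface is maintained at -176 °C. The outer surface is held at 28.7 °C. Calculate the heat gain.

Q = 313 W

Treat each layer as a resistance in series:
  R_stainless steel = (1/1.30 − 1/1.34)/(4πk) = 0.02296/(4π·14.7) = 1.243×10^-4 K/W
  R_aerogel blanket = (1/1.34 − 1/1.57)/(4πk) = 0.1093/(4π·0.0133) = 0.6541 K/W
ΣR = 1.243×10^-4 + 0.6541 = 0.6542 K/W
Q = ΔT/ΣR = (-176 °C − 28.7 °C)/0.6542 = -313 W
(Negative Q ⇒ heat flows inward; heat gain = 313 W.)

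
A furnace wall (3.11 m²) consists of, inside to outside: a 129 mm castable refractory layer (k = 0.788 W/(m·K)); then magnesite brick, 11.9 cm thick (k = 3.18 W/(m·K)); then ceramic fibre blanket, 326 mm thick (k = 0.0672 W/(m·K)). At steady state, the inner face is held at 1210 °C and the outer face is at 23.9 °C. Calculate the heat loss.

Resistance network (inner→outer):
  R_castable refractory = L/(kA) = 0.129/(0.788·3.11) = 0.05264 K/W
  R_magnesite brick = L/(kA) = 0.119/(3.18·3.11) = 0.01203 K/W
  R_ceramic fibre blanket = L/(kA) = 0.326/(0.0672·3.11) = 1.560 K/W
ΣR = 0.05264 + 0.01203 + 1.560 = 1.625 K/W
Q = ΔT/ΣR = (1210 °C − 23.9 °C)/1.625 = 730 W

Q = 730 W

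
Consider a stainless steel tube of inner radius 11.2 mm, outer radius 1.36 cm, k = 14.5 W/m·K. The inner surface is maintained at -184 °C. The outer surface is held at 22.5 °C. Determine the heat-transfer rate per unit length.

Q' = 96900 W/m

Q' = 2πk·ΔT/ln(r₂/r₁) = 2π × 14.5 × 206.5 / ln(0.0136/0.0112) = 96900 W/m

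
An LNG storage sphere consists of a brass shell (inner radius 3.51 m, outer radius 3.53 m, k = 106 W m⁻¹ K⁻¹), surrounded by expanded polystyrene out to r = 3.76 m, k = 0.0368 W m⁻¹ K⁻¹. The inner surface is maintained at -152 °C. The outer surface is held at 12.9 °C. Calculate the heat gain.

Q = 4.40 kW

Series thermal resistances, inner to outer:
  R_brass = (1/3.51 − 1/3.53)/(4πk) = 0.001614/(4π·106) = 1.212×10^-6 K/W
  R_expanded polystyrene = (1/3.53 − 1/3.76)/(4πk) = 0.01733/(4π·0.0368) = 0.03747 K/W
ΣR = 1.212×10^-6 + 0.03747 = 0.03747 K/W
Q = ΔT/ΣR = (-152 °C − 12.9 °C)/0.03747 = -4400 W
(Negative Q ⇒ heat flows inward; heat gain = 4400 W.)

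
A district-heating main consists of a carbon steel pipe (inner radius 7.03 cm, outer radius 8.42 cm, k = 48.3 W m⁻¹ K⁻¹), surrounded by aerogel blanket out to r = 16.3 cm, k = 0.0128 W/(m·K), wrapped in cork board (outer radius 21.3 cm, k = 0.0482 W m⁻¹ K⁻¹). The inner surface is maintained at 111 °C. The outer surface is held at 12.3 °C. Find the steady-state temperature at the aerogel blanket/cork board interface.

Resistance network (inner→outer):
  R'_carbon steel = ln(0.0842/0.0703)/(2πk) = 0.1804/(2π·48.3) = 5.945×10^-4 m·K/W
  R'_aerogel blanket = ln(0.163/0.0842)/(2πk) = 0.6606/(2π·0.0128) = 8.213 m·K/W
  R'_cork board = ln(0.213/0.163)/(2πk) = 0.2675/(2π·0.0482) = 0.8834 m·K/W
ΣR = 5.945×10^-4 + 8.213 + 0.8834 = 9.097 m·K/W
Q' = ΔT/ΣR = (111 °C − 12.3 °C)/9.097 = 10.85 W/m
From the inner boundary to the aerogel blanket/cork board interface, ΣR_partial = 8.214 m·K/W.
T_interface = T_in − Q'·ΣR_partial = 111 °C − (10.85)(8.214) = 21.9 °C

T = 21.9 °C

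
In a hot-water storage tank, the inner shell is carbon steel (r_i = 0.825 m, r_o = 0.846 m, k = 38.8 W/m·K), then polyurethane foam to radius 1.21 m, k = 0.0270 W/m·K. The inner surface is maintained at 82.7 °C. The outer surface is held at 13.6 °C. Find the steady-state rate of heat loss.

Q = 65.9 W

Resistance network (inner→outer):
  R_carbon steel = (1/0.825 − 1/0.846)/(4πk) = 0.03009/(4π·38.8) = 6.171×10^-5 K/W
  R_polyurethane foam = (1/0.846 − 1/1.21)/(4πk) = 0.3556/(4π·0.0270) = 1.048 K/W
ΣR = 6.171×10^-5 + 1.048 = 1.048 K/W
Q = ΔT/ΣR = (82.7 °C − 13.6 °C)/1.048 = 65.9 W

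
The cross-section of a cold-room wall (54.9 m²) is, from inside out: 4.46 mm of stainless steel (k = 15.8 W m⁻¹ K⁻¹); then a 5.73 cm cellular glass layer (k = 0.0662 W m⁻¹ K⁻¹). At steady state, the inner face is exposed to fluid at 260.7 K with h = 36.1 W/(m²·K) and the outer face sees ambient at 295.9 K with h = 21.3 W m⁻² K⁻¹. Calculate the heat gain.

Q = 2.05 kW

Resistance network (inner→outer):
  R_conv,in = 1/(hA) = 1/(36.1·54.9) = 5.046×10^-4 K/W
  R_stainless steel = L/(kA) = 0.00446/(15.8·54.9) = 5.142×10^-6 K/W
  R_cellular glass = L/(kA) = 0.0573/(0.0662·54.9) = 0.01577 K/W
  R_conv,out = 1/(hA) = 1/(21.3·54.9) = 8.552×10^-4 K/W
ΣR = 5.046×10^-4 + 5.142×10^-6 + 0.01577 + 8.552×10^-4 = 0.01713 K/W
Q = ΔT/ΣR = (260.7 K − 295.9 K)/0.01713 = -2050 W
(Negative Q ⇒ heat flows inward; heat gain = 2050 W.)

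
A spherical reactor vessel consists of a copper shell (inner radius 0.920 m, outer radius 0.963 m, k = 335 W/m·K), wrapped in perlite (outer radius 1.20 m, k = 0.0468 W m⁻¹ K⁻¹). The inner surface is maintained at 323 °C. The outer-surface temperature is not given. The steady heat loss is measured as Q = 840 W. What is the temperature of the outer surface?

Sum the resistances:
  R_copper = (1/0.920 − 1/0.963)/(4πk) = 0.04853/(4π·335) = 1.153×10^-5 K/W
  R_perlite = (1/0.963 − 1/1.20)/(4πk) = 0.2051/(4π·0.0468) = 0.3487 K/W
ΣR = 0.3487 K/W
ΔT = Q·ΣR = 840 × 0.3487 = 292.9 K
Heat flows outward, so T_out = T_in − ΔT = 323 − 292.9 = 30.1 °C

T_out = 30.1 °C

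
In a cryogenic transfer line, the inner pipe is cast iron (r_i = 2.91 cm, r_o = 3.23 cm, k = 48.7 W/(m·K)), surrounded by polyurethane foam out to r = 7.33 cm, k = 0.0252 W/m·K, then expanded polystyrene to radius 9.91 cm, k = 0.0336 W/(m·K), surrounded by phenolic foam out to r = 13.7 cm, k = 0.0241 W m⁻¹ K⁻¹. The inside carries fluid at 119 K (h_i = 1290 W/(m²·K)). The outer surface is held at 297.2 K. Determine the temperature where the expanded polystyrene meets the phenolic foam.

Series thermal resistances, inner to outer:
  R'_conv,in = 1/(2πr h) = 1/(2π·0.0291·1290) = 0.004240 m·K/W
  R'_cast iron = ln(0.0323/0.0291)/(2πk) = 0.1043/(2π·48.7) = 3.410×10^-4 m·K/W
  R'_polyurethane foam = ln(0.0733/0.0323)/(2πk) = 0.8195/(2π·0.0252) = 5.176 m·K/W
  R'_expanded polystyrene = ln(0.0991/0.0733)/(2πk) = 0.3016/(2π·0.0336) = 1.428 m·K/W
  R'_phenolic foam = ln(0.137/0.0991)/(2πk) = 0.3239/(2π·0.0241) = 2.139 m·K/W
ΣR = 0.004240 + 3.410×10^-4 + 5.176 + 1.428 + 2.139 = 8.748 m·K/W
Q' = ΔT/ΣR = (119 K − 297.2 K)/8.748 = -20.37 W/m
From the inner boundary to the expanded polystyrene/phenolic foam interface, ΣR_partial = 6.609 m·K/W.
T_interface = T_in − Q'·ΣR_partial = 119 K − (-20.37)(6.609) = 253.6 K

T = 253.6 K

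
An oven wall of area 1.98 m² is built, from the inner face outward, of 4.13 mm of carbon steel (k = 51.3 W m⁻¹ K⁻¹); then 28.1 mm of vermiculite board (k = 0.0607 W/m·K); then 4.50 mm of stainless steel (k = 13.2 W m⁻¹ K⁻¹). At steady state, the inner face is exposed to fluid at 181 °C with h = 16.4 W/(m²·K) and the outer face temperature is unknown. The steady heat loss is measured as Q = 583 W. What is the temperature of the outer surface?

Sum the resistances:
  R_conv,in = 1/(hA) = 1/(16.4·1.98) = 0.03080 K/W
  R_carbon steel = L/(kA) = 0.00413/(51.3·1.98) = 4.066×10^-5 K/W
  R_vermiculite board = L/(kA) = 0.0281/(0.0607·1.98) = 0.2338 K/W
  R_stainless steel = L/(kA) = 0.00450/(13.2·1.98) = 1.722×10^-4 K/W
ΣR = 0.2648 K/W
ΔT = Q·ΣR = 583 × 0.2648 = 154.4 K
Heat flows outward, so T_out = T_in − ΔT = 181 − 154.4 = 26.6 °C

T_out = 26.6 °C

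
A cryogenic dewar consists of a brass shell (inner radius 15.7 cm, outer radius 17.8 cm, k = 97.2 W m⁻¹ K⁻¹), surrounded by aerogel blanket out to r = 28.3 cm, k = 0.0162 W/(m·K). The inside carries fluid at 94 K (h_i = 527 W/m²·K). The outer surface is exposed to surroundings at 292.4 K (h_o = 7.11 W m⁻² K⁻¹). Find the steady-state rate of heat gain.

Q = 19.1 W

Resistance network (inner→outer):
  R_conv,in = 1/(4πr²h) = 1/(4π·0.157²·527) = 0.006126 K/W
  R_brass = (1/0.157 − 1/0.178)/(4πk) = 0.7514/(4π·97.2) = 6.152×10^-4 K/W
  R_aerogel blanket = (1/0.178 − 1/0.283)/(4πk) = 2.084/(4π·0.0162) = 10.24 K/W
  R_conv,out = 1/(4πr²h) = 1/(4π·0.283²·7.11) = 0.1397 K/W
ΣR = 0.006126 + 6.152×10^-4 + 10.24 + 0.1397 = 10.39 K/W
Q = ΔT/ΣR = (94 K − 292.4 K)/10.39 = -19.1 W
(Negative Q ⇒ heat flows inward; heat gain = 19.1 W.)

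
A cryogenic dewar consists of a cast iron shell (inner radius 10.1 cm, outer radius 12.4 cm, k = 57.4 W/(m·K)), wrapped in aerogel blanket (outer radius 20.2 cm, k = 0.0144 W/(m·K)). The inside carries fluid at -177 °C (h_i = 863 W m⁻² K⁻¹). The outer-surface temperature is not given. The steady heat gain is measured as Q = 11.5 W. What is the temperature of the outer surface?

T_out = 21.0 °C

Series resistances:
  R_conv,in = 1/(4πr²h) = 1/(4π·0.101²·863) = 0.009039 K/W
  R_cast iron = (1/0.101 − 1/0.124)/(4πk) = 1.836/(4π·57.4) = 0.002546 K/W
  R_aerogel blanket = (1/0.124 − 1/0.202)/(4πk) = 3.114/(4π·0.0144) = 17.21 K/W
ΣR = 17.22 K/W
ΔT = Q·ΣR = 11.5 × 17.22 = 198.0 K
Heat flows inward, so T_out = T_in + ΔT = -177 + 198.0 = 21.0 °C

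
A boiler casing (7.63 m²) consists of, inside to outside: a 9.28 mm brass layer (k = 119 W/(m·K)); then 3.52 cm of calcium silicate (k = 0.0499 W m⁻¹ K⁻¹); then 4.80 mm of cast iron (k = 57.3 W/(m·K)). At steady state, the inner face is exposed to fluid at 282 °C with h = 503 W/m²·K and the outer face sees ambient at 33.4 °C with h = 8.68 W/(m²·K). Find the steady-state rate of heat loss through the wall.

Resistance network (inner→outer):
  R_conv,in = 1/(hA) = 1/(503·7.63) = 2.606×10^-4 K/W
  R_brass = L/(kA) = 0.00928/(119·7.63) = 1.022×10^-5 K/W
  R_calcium silicate = L/(kA) = 0.0352/(0.0499·7.63) = 0.09245 K/W
  R_cast iron = L/(kA) = 0.00480/(57.3·7.63) = 1.098×10^-5 K/W
  R_conv,out = 1/(hA) = 1/(8.68·7.63) = 0.01510 K/W
ΣR = 2.606×10^-4 + 1.022×10^-5 + 0.09245 + 1.098×10^-5 + 0.01510 = 0.1078 K/W
Q = ΔT/ΣR = (282 °C − 33.4 °C)/0.1078 = 2310 W

Q = 2.31 kW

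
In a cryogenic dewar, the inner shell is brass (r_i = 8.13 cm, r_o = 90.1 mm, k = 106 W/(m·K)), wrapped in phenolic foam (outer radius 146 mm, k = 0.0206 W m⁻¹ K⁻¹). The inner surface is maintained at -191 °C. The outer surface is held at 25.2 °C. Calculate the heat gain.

Series thermal resistances, inner to outer:
  R_brass = (1/0.0813 − 1/0.0901)/(4πk) = 1.201/(4π·106) = 9.019×10^-4 K/W
  R_phenolic foam = (1/0.0901 − 1/0.146)/(4πk) = 4.249/(4π·0.0206) = 16.42 K/W
ΣR = 9.019×10^-4 + 16.42 = 16.42 K/W
Q = ΔT/ΣR = (-191 °C − 25.2 °C)/16.42 = -13.2 W
(Negative Q ⇒ heat flows inward; heat gain = 13.2 W.)

Q = 13.2 W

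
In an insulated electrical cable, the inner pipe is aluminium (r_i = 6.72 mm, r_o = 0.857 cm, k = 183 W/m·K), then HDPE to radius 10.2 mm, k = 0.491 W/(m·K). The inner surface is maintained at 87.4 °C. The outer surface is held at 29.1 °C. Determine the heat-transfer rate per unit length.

Q' = 1030 W/m

Treat each layer as a resistance in series:
  R'_aluminium = ln(0.00857/0.00672)/(2πk) = 0.2432/(2π·183) = 2.115×10^-4 m·K/W
  R'_HDPE = ln(0.0102/0.00857)/(2πk) = 0.1741/(2π·0.491) = 0.05644 m·K/W
ΣR = 2.115×10^-4 + 0.05644 = 0.05665 m·K/W
Q' = ΔT/ΣR = (87.4 °C − 29.1 °C)/0.05665 = 1030 W/m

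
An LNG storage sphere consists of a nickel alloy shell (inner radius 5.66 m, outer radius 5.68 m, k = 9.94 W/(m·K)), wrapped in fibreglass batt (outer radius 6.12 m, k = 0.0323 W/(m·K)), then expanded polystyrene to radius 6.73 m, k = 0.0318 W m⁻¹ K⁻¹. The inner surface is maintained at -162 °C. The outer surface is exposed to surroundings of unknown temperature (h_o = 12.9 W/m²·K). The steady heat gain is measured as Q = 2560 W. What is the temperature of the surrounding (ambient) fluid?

T_out = 13.1 °C

Series resistances:
  R_nickel alloy = (1/5.66 − 1/5.68)/(4πk) = 6.221×10^-4/(4π·9.94) = 4.980×10^-6 K/W
  R_fibreglass batt = (1/5.68 − 1/6.12)/(4πk) = 0.01266/(4π·0.0323) = 0.03118 K/W
  R_expanded polystyrene = (1/6.12 − 1/6.73)/(4πk) = 0.01481/(4π·0.0318) = 0.03706 K/W
  R_conv,out = 1/(4πr²h) = 1/(4π·6.73²·12.9) = 1.362×10^-4 K/W
ΣR = 0.06839 K/W
ΔT = Q·ΣR = 2560 × 0.06839 = 175.1 K
Heat flows inward, so T_out = T_in + ΔT = -162 + 175.1 = 13.1 °C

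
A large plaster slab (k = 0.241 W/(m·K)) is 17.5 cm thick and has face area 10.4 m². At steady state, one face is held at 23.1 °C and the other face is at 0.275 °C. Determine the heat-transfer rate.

Q = kA·ΔT/L = 0.241 × 10.4 × |23.1 °C − 0.275 °C| / 0.175 = 327 W

Q = 327 W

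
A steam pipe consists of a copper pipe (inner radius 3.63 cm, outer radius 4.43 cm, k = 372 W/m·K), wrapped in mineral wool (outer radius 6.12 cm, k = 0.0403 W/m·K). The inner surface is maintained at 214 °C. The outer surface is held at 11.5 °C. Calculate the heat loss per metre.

Resistance network (inner→outer):
  R'_copper = ln(0.0443/0.0363)/(2πk) = 0.1992/(2π·372) = 8.521×10^-5 m·K/W
  R'_mineral wool = ln(0.0612/0.0443)/(2πk) = 0.3232/(2π·0.0403) = 1.276 m·K/W
ΣR = 8.521×10^-5 + 1.276 = 1.276 m·K/W
Q' = ΔT/ΣR = (214 °C − 11.5 °C)/1.276 = 159 W/m

Q' = 159 W/m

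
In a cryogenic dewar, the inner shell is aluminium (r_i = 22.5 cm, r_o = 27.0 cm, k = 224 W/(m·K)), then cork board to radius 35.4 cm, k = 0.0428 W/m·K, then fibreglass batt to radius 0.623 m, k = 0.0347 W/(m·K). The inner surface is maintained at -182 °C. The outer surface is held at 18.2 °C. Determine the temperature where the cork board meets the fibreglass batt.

T = -108 °C

Treat each layer as a resistance in series:
  R_aluminium = (1/0.225 − 1/0.270)/(4πk) = 0.7407/(4π·224) = 2.632×10^-4 K/W
  R_cork board = (1/0.270 − 1/0.354)/(4πk) = 0.8788/(4π·0.0428) = 1.634 K/W
  R_fibreglass batt = (1/0.354 − 1/0.623)/(4πk) = 1.220/(4π·0.0347) = 2.797 K/W
ΣR = 2.632×10^-4 + 1.634 + 2.797 = 4.431 K/W
Q = ΔT/ΣR = (-182 °C − 18.2 °C)/4.431 = -45.18 W
From the inner boundary to the cork board/fibreglass batt interface, ΣR_partial = 1.634 K/W.
T_interface = T_in − Q·ΣR_partial = -182 °C − (-45.18)(1.634) = -108 °C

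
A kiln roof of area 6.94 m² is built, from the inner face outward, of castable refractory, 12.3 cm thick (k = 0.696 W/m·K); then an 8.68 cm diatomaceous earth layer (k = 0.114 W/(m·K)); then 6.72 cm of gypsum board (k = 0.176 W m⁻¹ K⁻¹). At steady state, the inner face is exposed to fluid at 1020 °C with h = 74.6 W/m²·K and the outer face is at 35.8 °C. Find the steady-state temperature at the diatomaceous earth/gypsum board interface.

T = 318 °C

Series thermal resistances, inner to outer:
  R_conv,in = 1/(hA) = 1/(74.6·6.94) = 0.001932 K/W
  R_castable refractory = L/(kA) = 0.123/(0.696·6.94) = 0.02546 K/W
  R_diatomaceous earth = L/(kA) = 0.0868/(0.114·6.94) = 0.1097 K/W
  R_gypsum board = L/(kA) = 0.0672/(0.176·6.94) = 0.05502 K/W
ΣR = 0.001932 + 0.02546 + 0.1097 + 0.05502 = 0.1921 K/W
Q = ΔT/ΣR = (1020 °C − 35.8 °C)/0.1921 = 5123 W
From the inner boundary to the diatomaceous earth/gypsum board interface, ΣR_partial = 0.1371 K/W.
T_interface = T_in − Q·ΣR_partial = 1020 °C − (5123)(0.1371) = 318 °C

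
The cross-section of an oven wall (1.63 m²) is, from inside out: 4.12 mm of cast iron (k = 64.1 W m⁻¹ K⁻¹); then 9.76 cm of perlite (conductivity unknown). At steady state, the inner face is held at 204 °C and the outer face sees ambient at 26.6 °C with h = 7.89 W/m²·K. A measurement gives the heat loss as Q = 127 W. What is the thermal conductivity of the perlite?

ΣR = ΔT/Q = |204 − 26.6|/127 = 1.397 K/W
Known resistances:
  R_cast iron = L/(kA) = 0.00412/(64.1·1.63) = 3.943×10^-5 K/W
  R_conv,out = 1/(hA) = 1/(7.89·1.63) = 0.07776 K/W
R_perlite = ΣR − ΣR_known = 1.397 − 0.07780 = 1.319 K/W
L/(kA) = 1.319 ⇒ k = 0.0976/(1.319·1.63) = 0.0454 W/m·K

k = 0.0454 W/m·K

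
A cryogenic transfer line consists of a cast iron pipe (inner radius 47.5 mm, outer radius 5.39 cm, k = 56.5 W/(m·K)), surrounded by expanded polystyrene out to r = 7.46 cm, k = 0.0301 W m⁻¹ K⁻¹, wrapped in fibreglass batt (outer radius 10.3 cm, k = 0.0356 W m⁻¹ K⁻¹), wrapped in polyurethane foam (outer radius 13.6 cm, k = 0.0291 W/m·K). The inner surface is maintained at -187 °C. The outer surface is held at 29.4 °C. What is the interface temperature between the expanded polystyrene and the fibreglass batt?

T = -108 °C

Resistance network (inner→outer):
  R'_cast iron = ln(0.0539/0.0475)/(2πk) = 0.1264/(2π·56.5) = 3.561×10^-4 m·K/W
  R'_expanded polystyrene = ln(0.0746/0.0539)/(2πk) = 0.3250/(2π·0.0301) = 1.719 m·K/W
  R'_fibreglass batt = ln(0.103/0.0746)/(2πk) = 0.3226/(2π·0.0356) = 1.442 m·K/W
  R'_polyurethane foam = ln(0.136/0.103)/(2πk) = 0.2779/(2π·0.0291) = 1.520 m·K/W
ΣR = 3.561×10^-4 + 1.719 + 1.442 + 1.520 = 4.681 m·K/W
Q' = ΔT/ΣR = (-187 °C − 29.4 °C)/4.681 = -46.23 W/m
From the inner boundary to the expanded polystyrene/fibreglass batt interface, ΣR_partial = 1.719 m·K/W.
T_interface = T_in − Q'·ΣR_partial = -187 °C − (-46.23)(1.719) = -108 °C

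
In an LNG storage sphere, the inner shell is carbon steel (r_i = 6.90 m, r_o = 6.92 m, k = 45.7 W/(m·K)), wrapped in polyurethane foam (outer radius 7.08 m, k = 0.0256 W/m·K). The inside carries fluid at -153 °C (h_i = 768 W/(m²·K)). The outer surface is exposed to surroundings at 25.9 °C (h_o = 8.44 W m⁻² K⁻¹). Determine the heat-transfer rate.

Q = 17.3 kW

Resistance network (inner→outer):
  R_conv,in = 1/(4πr²h) = 1/(4π·6.90²·768) = 2.176×10^-6 K/W
  R_carbon steel = (1/6.90 − 1/6.92)/(4πk) = 4.189×10^-4/(4π·45.7) = 7.294×10^-7 K/W
  R_polyurethane foam = (1/6.92 − 1/7.08)/(4πk) = 0.003266/(4π·0.0256) = 0.01015 K/W
  R_conv,out = 1/(4πr²h) = 1/(4π·7.08²·8.44) = 1.881×10^-4 K/W
ΣR = 2.176×10^-6 + 7.294×10^-7 + 0.01015 + 1.881×10^-4 = 0.01034 K/W
Q = ΔT/ΣR = (-153 °C − 25.9 °C)/0.01034 = -17300 W
(Negative Q ⇒ heat flows inward; heat gain = 17300 W.)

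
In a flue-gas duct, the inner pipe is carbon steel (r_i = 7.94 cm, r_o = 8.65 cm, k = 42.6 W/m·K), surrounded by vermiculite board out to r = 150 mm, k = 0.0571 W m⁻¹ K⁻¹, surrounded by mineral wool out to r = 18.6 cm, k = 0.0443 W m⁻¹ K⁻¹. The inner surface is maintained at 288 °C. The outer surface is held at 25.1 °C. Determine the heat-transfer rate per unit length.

Resistance network (inner→outer):
  R'_carbon steel = ln(0.0865/0.0794)/(2πk) = 0.08565/(2π·42.6) = 3.200×10^-4 m·K/W
  R'_vermiculite board = ln(0.150/0.0865)/(2πk) = 0.5505/(2π·0.0571) = 1.534 m·K/W
  R'_mineral wool = ln(0.186/0.150)/(2πk) = 0.2151/(2π·0.0443) = 0.7728 m·K/W
ΣR = 3.200×10^-4 + 1.534 + 0.7728 = 2.307 m·K/W
Q' = ΔT/ΣR = (288 °C − 25.1 °C)/2.307 = 114 W/m

Q' = 114 W/m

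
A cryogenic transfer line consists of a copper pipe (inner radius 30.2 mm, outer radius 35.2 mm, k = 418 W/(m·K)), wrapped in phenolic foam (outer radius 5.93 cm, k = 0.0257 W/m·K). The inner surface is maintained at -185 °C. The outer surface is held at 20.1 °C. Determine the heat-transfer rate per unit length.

Treat each layer as a resistance in series:
  R'_copper = ln(0.0352/0.0302)/(2πk) = 0.1532/(2π·418) = 5.833×10^-5 m·K/W
  R'_phenolic foam = ln(0.0593/0.0352)/(2πk) = 0.5216/(2π·0.0257) = 3.230 m·K/W
ΣR = 5.833×10^-5 + 3.230 = 3.230 m·K/W
Q' = ΔT/ΣR = (-185 °C − 20.1 °C)/3.230 = -63.5 W/m
(Negative Q' ⇒ heat flows inward; heat gain = 63.5 W/m.)

Q' = 63.5 W/m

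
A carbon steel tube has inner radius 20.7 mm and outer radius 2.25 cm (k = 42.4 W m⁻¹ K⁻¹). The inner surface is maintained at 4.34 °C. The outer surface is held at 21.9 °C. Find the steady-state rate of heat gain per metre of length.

Q' = 2πk·ΔT/ln(r₂/r₁) = 2π × 42.4 × 17.56 / ln(0.0225/0.0207) = 56100 W/m

Q' = 56100 W/m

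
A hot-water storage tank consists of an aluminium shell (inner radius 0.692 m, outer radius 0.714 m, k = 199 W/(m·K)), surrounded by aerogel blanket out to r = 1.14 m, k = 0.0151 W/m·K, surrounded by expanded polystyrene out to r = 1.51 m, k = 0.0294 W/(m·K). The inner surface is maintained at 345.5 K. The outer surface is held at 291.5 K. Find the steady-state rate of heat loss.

Q = 16.2 W

Resistance network (inner→outer):
  R_aluminium = (1/0.692 − 1/0.714)/(4πk) = 0.04453/(4π·199) = 1.781×10^-5 K/W
  R_aerogel blanket = (1/0.714 − 1/1.14)/(4πk) = 0.5234/(4π·0.0151) = 2.758 K/W
  R_expanded polystyrene = (1/1.14 − 1/1.51)/(4πk) = 0.2149/(4π·0.0294) = 0.5818 K/W
ΣR = 1.781×10^-5 + 2.758 + 0.5818 = 3.340 K/W
Q = ΔT/ΣR = (345.5 K − 291.5 K)/3.340 = 16.2 W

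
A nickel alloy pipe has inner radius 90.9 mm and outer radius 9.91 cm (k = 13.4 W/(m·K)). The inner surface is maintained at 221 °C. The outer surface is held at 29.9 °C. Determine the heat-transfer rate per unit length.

Q' = 2πk·ΔT/ln(r₂/r₁) = 2π × 13.4 × 191.1 / ln(0.0991/0.0909) = 1.86×10^5 W/m

Q' = 1.86×10^5 W/m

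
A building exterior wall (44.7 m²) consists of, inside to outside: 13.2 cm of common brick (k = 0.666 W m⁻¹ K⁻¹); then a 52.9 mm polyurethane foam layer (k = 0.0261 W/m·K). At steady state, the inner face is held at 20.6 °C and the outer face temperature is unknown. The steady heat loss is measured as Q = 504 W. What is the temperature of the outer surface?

Sum the resistances:
  R_common brick = L/(kA) = 0.132/(0.666·44.7) = 0.004434 K/W
  R_polyurethane foam = L/(kA) = 0.0529/(0.0261·44.7) = 0.04534 K/W
ΣR = 0.04978 K/W
ΔT = Q·ΣR = 504 × 0.04978 = 25.09 K
Heat flows outward, so T_out = T_in − ΔT = 20.6 − 25.09 = -4.49 °C

T_out = -4.49 °C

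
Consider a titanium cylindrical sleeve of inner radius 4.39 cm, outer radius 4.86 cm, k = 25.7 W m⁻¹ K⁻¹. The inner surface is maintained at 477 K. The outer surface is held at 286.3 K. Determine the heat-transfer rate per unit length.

Q' = 303 kW/m

Q' = 2πk·ΔT/ln(r₂/r₁) = 2π × 25.7 × 190.7 / ln(0.0486/0.0439) = 3.03×10^5 W/m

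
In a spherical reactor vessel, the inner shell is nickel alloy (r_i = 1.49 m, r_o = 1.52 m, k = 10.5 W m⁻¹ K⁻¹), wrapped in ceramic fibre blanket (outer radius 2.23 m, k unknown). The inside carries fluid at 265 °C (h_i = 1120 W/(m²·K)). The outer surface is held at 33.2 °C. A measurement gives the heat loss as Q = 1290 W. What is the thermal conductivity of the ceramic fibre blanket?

k = 0.0928 W/m·K

ΣR = ΔT/Q = |265 − 33.2|/1290 = 0.1797 K/W
Known resistances:
  R_conv,in = 1/(4πr²h) = 1/(4π·1.49²·1120) = 3.200×10^-5 K/W
  R_nickel alloy = (1/1.49 − 1/1.52)/(4πk) = 0.01325/(4π·10.5) = 1.004×10^-4 K/W
R_ceramic fibre blanket = ΣR − ΣR_known = 0.1797 − 1.324×10^-4 = 0.1796 K/W
(1/r₁−1/r₂)/(4πk) = 0.1796 ⇒ k = 0.2095/(4π·0.1796) = 0.0928 W/m·K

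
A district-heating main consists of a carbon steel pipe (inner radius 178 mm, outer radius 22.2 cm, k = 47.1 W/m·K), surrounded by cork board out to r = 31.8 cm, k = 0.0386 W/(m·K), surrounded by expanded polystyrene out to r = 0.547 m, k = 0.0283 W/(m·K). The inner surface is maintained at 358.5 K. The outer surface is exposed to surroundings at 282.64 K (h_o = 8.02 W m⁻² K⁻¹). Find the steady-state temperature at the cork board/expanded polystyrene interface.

T = 333.9 K

Series thermal resistances, inner to outer:
  R'_carbon steel = ln(0.222/0.178)/(2πk) = 0.2209/(2π·47.1) = 7.464×10^-4 m·K/W
  R'_cork board = ln(0.318/0.222)/(2πk) = 0.3594/(2π·0.0386) = 1.482 m·K/W
  R'_expanded polystyrene = ln(0.547/0.318)/(2πk) = 0.5424/(2π·0.0283) = 3.050 m·K/W
  R'_conv,out = 1/(2πr h) = 1/(2π·0.547·8.02) = 0.03628 m·K/W
ΣR = 7.464×10^-4 + 1.482 + 3.050 + 0.03628 = 4.569 m·K/W
Q' = ΔT/ΣR = (358.5 K − 282.64 K)/4.569 = 16.60 W/m
From the inner boundary to the cork board/expanded polystyrene interface, ΣR_partial = 1.483 m·K/W.
T_interface = T_in − Q'·ΣR_partial = 358.5 K − (16.60)(1.483) = 333.9 K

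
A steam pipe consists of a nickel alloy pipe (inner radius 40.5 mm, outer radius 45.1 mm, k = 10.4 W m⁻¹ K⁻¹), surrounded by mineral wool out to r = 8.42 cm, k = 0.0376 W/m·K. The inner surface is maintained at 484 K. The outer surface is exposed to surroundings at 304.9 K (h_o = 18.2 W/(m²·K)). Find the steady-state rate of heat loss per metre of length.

Q' = 65.2 W/m

Treat each layer as a resistance in series:
  R'_nickel alloy = ln(0.0451/0.0405)/(2πk) = 0.1076/(2π·10.4) = 0.001646 m·K/W
  R'_mineral wool = ln(0.0842/0.0451)/(2πk) = 0.6243/(2π·0.0376) = 2.643 m·K/W
  R'_conv,out = 1/(2πr h) = 1/(2π·0.0842·18.2) = 0.1039 m·K/W
ΣR = 0.001646 + 2.643 + 0.1039 = 2.749 m·K/W
Q' = ΔT/ΣR = (484 K − 304.9 K)/2.749 = 65.2 W/m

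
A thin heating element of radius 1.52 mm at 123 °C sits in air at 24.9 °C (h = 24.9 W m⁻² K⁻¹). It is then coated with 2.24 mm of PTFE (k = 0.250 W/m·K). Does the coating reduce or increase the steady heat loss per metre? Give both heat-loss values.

Critical radius for a cylinder: r_cr = k/h = 0.0100 m = 1.00 cm.
Outer radius after coating: r₂ = 0.00152 + 0.00224 = 0.00376 m.
Since r₁ < r_cr and r₂ ≤ r_cr, the coating moves toward the maximum at r_cr — heat loss rises.
Bare: R = 1/(2πr₁h) = 4.205 m·K/W; Q = 98.1/4.205 = 23.3 W/m.
Coated: R = R_cond + R_conv = 2.277 m·K/W; Q = 98.1/2.277 = 43.1 W/m.

increases: 23.3 → 43.1 W/m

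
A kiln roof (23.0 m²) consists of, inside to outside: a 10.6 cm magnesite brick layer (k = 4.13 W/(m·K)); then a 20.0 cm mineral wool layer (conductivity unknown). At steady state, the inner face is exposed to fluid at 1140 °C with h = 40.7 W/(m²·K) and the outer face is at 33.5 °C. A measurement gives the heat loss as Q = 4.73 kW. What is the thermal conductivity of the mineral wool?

k = 0.0375 W/m·K

ΣR = ΔT/Q = |1140 − 33.5|/4730 = 0.2339 K/W
Known resistances:
  R_conv,in = 1/(hA) = 1/(40.7·23.0) = 0.001068 K/W
  R_magnesite brick = L/(kA) = 0.106/(4.13·23.0) = 0.001116 K/W
R_mineral wool = ΣR − ΣR_known = 0.2339 − 0.002184 = 0.2317 K/W
L/(kA) = 0.2317 ⇒ k = 0.200/(0.2317·23.0) = 0.0375 W/m·K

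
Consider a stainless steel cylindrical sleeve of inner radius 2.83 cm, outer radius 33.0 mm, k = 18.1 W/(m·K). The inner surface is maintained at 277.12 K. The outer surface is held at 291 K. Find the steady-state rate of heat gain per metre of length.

Q' = 10.3 kW/m

Q' = 2πk·ΔT/ln(r₂/r₁) = 2π × 18.1 × 13.88 / ln(0.0330/0.0283) = 10300 W/m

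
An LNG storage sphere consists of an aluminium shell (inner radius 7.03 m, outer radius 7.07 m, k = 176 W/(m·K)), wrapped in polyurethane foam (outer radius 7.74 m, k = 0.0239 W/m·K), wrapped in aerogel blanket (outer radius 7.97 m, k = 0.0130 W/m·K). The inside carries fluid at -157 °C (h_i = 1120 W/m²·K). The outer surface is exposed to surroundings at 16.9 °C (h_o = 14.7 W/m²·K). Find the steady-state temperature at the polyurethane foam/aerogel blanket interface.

Series thermal resistances, inner to outer:
  R_conv,in = 1/(4πr²h) = 1/(4π·7.03²·1120) = 1.438×10^-6 K/W
  R_aluminium = (1/7.03 − 1/7.07)/(4πk) = 8.048×10^-4/(4π·176) = 3.639×10^-7 K/W
  R_polyurethane foam = (1/7.07 − 1/7.74)/(4πk) = 0.01224/(4π·0.0239) = 0.04077 K/W
  R_aerogel blanket = (1/7.74 − 1/7.97)/(4πk) = 0.003728/(4π·0.0130) = 0.02282 K/W
  R_conv,out = 1/(4πr²h) = 1/(4π·7.97²·14.7) = 8.522×10^-5 K/W
ΣR = 1.438×10^-6 + 3.639×10^-7 + 0.04077 + 0.02282 + 8.522×10^-5 = 0.06368 K/W
Q = ΔT/ΣR = (-157 °C − 16.9 °C)/0.06368 = -2731 W
From the inner boundary to the polyurethane foam/aerogel blanket interface, ΣR_partial = 0.04077 K/W.
T_interface = T_in − Q·ΣR_partial = -157 °C − (-2731)(0.04077) = -45.7 °C

T = -45.7 °C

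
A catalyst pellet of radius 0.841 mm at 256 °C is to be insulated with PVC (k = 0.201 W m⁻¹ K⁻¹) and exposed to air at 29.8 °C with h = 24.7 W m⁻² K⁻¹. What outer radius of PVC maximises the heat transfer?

r_cr = 1.63 cm

For a sphere, r_cr = 2k_ins/h = 2·0.201/24.7 = 0.0163 m = 1.63 cm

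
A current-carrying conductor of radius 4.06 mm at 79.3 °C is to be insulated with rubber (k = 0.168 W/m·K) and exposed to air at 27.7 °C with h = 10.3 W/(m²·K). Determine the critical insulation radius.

For a cylinder, r_cr = k_ins/h = 0.168/10.3 = 0.0163 m = 1.63 cm

r_cr = 1.63 cm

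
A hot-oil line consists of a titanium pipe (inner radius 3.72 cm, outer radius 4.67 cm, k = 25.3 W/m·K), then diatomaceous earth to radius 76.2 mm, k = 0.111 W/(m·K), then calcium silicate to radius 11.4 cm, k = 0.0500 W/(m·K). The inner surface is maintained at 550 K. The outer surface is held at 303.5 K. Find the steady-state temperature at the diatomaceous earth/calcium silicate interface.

Resistance network (inner→outer):
  R'_titanium = ln(0.0467/0.0372)/(2πk) = 0.2274/(2π·25.3) = 0.001431 m·K/W
  R'_diatomaceous earth = ln(0.0762/0.0467)/(2πk) = 0.4896/(2π·0.111) = 0.7020 m·K/W
  R'_calcium silicate = ln(0.114/0.0762)/(2πk) = 0.4028/(2π·0.0500) = 1.282 m·K/W
ΣR = 0.001431 + 0.7020 + 1.282 = 1.985 m·K/W
Q' = ΔT/ΣR = (550 K − 303.5 K)/1.985 = 124.2 W/m
From the inner boundary to the diatomaceous earth/calcium silicate interface, ΣR_partial = 0.7034 m·K/W.
T_interface = T_in − Q'·ΣR_partial = 550 K − (124.2)(0.7034) = 463 K

T = 463 K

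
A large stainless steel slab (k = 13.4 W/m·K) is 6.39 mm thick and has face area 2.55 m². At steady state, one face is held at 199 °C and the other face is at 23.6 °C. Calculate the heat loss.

Q = 938 kW

Q = kA·ΔT/L = 13.4 × 2.55 × |199 °C − 23.6 °C| / 0.00639 = 9.38×10^5 W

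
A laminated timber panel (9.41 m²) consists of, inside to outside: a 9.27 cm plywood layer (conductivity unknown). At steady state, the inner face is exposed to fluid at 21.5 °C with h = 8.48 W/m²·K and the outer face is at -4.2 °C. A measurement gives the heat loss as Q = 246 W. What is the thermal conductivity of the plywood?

k = 0.107 W/m·K

ΣR = ΔT/Q = |21.5 − -4.2|/246 = 0.1045 K/W
Known resistances:
  R_conv,in = 1/(hA) = 1/(8.48·9.41) = 0.01253 K/W
R_plywood = ΣR − ΣR_known = 0.1045 − 0.01253 = 0.09197 K/W
L/(kA) = 0.09197 ⇒ k = 0.0927/(0.09197·9.41) = 0.107 W/m·K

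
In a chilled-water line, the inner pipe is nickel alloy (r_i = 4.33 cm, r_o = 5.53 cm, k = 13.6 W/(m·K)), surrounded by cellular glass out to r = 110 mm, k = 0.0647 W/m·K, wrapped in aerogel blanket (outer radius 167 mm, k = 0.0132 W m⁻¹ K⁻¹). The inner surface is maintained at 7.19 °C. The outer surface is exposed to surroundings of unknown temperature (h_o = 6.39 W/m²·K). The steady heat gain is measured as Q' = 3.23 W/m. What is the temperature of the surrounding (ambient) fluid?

T_out = 29.4 °C

Sum the resistances:
  R'_nickel alloy = ln(0.0553/0.0433)/(2πk) = 0.2446/(2π·13.6) = 0.002863 m·K/W
  R'_cellular glass = ln(0.110/0.0553)/(2πk) = 0.6877/(2π·0.0647) = 1.692 m·K/W
  R'_aerogel blanket = ln(0.167/0.110)/(2πk) = 0.4175/(2π·0.0132) = 5.034 m·K/W
  R'_conv,out = 1/(2πr h) = 1/(2π·0.167·6.39) = 0.1491 m·K/W
ΣR = 6.878 m·K/W
ΔT = Q'·ΣR = 3.23 × 6.878 = 22.22 K
Heat flows inward, so T_out = T_in + ΔT = 7.19 + 22.22 = 29.4 °C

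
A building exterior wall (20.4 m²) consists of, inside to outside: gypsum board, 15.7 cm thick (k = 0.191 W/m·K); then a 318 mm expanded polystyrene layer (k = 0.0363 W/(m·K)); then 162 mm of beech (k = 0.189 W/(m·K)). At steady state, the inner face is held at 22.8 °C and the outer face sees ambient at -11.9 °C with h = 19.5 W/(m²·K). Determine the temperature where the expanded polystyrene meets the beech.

T = -8.90 °C

Series thermal resistances, inner to outer:
  R_gypsum board = L/(kA) = 0.157/(0.191·20.4) = 0.04029 K/W
  R_expanded polystyrene = L/(kA) = 0.318/(0.0363·20.4) = 0.4294 K/W
  R_beech = L/(kA) = 0.162/(0.189·20.4) = 0.04202 K/W
  R_conv,out = 1/(hA) = 1/(19.5·20.4) = 0.002514 K/W
ΣR = 0.04029 + 0.4294 + 0.04202 + 0.002514 = 0.5142 K/W
Q = ΔT/ΣR = (22.8 °C − -11.9 °C)/0.5142 = 67.48 W
From the inner boundary to the expanded polystyrene/beech interface, ΣR_partial = 0.4697 K/W.
T_interface = T_in − Q·ΣR_partial = 22.8 °C − (67.48)(0.4697) = -8.90 °C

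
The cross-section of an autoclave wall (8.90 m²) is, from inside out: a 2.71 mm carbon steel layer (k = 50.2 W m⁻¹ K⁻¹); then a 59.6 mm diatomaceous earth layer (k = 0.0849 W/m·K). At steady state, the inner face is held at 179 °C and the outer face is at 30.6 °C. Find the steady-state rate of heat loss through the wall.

Q = 1880 W

Resistance network (inner→outer):
  R_carbon steel = L/(kA) = 0.00271/(50.2·8.90) = 6.066×10^-6 K/W
  R_diatomaceous earth = L/(kA) = 0.0596/(0.0849·8.90) = 0.07888 K/W
ΣR = 6.066×10^-6 + 0.07888 = 0.07889 K/W
Q = ΔT/ΣR = (179 °C − 30.6 °C)/0.07889 = 1880 W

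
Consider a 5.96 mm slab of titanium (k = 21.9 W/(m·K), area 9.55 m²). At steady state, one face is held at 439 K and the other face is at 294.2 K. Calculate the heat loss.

Q = 5080 kW

Q = kA·ΔT/L = 21.9 × 9.55 × |439 K − 294.2 K| / 0.00596 = 5.08×10^6 W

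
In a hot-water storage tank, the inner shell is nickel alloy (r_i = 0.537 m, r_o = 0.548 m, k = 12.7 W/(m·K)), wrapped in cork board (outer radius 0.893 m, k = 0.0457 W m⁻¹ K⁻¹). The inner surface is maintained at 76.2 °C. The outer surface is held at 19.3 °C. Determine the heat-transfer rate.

Q = 46.3 W

Treat each layer as a resistance in series:
  R_nickel alloy = (1/0.537 − 1/0.548)/(4πk) = 0.03738/(4π·12.7) = 2.342×10^-4 K/W
  R_cork board = (1/0.548 − 1/0.893)/(4πk) = 0.7050/(4π·0.0457) = 1.228 K/W
ΣR = 2.342×10^-4 + 1.228 = 1.228 K/W
Q = ΔT/ΣR = (76.2 °C − 19.3 °C)/1.228 = 46.3 W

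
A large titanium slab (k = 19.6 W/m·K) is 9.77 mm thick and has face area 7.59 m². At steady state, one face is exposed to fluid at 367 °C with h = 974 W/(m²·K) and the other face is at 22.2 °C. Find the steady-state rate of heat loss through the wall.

Treat each layer as a resistance in series:
  R_conv,in = 1/(hA) = 1/(974·7.59) = 1.353×10^-4 K/W
  R_titanium = L/(kA) = 0.00977/(19.6·7.59) = 6.567×10^-5 K/W
ΣR = 1.353×10^-4 + 6.567×10^-5 = 2.010×10^-4 K/W
Q = ΔT/ΣR = (367 °C − 22.2 °C)/2.010×10^-4 = 1.72×10^6 W

Q = 1720 kW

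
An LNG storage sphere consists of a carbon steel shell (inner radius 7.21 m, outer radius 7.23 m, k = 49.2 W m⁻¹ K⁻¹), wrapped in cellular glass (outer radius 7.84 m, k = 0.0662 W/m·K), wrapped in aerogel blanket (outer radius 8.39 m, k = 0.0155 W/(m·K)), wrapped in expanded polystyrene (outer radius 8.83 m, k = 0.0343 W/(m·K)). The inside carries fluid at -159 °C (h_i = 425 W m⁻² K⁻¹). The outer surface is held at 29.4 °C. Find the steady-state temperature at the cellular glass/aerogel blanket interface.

T = -124 °C

Treat each layer as a resistance in series:
  R_conv,in = 1/(4πr²h) = 1/(4π·7.21²·425) = 3.602×10^-6 K/W
  R_carbon steel = (1/7.21 − 1/7.23)/(4πk) = 3.837×10^-4/(4π·49.2) = 6.206×10^-7 K/W
  R_cellular glass = (1/7.23 − 1/7.84)/(4πk) = 0.01076/(4π·0.0662) = 0.01294 K/W
  R_aerogel blanket = (1/7.84 − 1/8.39)/(4πk) = 0.008362/(4π·0.0155) = 0.04293 K/W
  R_expanded polystyrene = (1/8.39 − 1/8.83)/(4πk) = 0.005939/(4π·0.0343) = 0.01378 K/W
ΣR = 3.602×10^-6 + 6.206×10^-7 + 0.01294 + 0.04293 + 0.01378 = 0.06965 K/W
Q = ΔT/ΣR = (-159 °C − 29.4 °C)/0.06965 = -2705 W
From the inner boundary to the cellular glass/aerogel blanket interface, ΣR_partial = 0.01294 K/W.
T_interface = T_in − Q·ΣR_partial = -159 °C − (-2705)(0.01294) = -124 °C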